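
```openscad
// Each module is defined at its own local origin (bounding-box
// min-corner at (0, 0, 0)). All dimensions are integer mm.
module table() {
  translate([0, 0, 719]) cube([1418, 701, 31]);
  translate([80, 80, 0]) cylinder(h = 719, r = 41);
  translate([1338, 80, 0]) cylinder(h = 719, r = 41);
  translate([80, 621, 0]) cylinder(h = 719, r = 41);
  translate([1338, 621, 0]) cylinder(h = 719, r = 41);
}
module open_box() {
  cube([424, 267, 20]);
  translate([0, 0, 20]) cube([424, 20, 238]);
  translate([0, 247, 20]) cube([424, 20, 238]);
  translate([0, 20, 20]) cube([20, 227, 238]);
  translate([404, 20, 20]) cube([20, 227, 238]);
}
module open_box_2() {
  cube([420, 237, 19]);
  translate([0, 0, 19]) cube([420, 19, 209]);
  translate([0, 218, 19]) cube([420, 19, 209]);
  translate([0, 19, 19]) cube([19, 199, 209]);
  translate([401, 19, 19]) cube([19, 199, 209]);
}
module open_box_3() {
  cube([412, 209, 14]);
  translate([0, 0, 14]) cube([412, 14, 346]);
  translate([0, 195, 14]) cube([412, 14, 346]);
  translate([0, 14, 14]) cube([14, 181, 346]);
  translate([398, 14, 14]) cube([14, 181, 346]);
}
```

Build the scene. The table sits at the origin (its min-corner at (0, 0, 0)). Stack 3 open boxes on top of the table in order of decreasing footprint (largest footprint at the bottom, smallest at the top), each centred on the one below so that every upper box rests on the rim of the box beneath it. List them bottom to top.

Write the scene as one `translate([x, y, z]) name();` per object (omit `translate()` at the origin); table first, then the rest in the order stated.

table();
translate([497, 217, 750]) open_box();
translate([499, 232, 1008]) open_box_2();
translate([503, 246, 1236]) open_box_3();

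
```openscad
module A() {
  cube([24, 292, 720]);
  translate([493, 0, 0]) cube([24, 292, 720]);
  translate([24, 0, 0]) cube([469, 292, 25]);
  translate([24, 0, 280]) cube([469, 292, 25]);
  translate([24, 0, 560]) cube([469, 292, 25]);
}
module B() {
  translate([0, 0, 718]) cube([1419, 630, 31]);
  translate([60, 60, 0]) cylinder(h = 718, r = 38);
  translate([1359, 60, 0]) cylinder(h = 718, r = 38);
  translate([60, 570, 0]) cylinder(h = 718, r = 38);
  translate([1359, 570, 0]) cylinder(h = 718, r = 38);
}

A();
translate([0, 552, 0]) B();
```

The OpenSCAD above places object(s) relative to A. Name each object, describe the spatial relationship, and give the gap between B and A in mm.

The table's nearest face is 260 mm from the bookshelf's +y face.

A is a bookshelf. B is a table. The table is on the floor beside the bookshelf on its +y side. The gap between the table and the bookshelf is 260 mm.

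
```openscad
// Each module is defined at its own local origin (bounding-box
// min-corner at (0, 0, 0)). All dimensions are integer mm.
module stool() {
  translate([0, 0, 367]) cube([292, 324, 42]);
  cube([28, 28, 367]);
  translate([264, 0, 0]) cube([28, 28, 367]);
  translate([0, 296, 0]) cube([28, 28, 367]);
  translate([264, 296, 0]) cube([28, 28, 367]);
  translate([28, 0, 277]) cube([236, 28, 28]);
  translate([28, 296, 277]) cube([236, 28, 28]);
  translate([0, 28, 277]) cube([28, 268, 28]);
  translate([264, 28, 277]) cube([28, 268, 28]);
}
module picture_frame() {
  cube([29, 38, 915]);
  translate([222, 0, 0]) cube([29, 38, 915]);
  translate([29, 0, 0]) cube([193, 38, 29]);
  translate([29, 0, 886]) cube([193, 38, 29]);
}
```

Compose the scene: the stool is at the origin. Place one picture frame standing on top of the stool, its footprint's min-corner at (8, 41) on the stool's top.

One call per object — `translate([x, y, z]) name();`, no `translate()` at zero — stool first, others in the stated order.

stool();
translate([8, 41, 409]) picture_frame();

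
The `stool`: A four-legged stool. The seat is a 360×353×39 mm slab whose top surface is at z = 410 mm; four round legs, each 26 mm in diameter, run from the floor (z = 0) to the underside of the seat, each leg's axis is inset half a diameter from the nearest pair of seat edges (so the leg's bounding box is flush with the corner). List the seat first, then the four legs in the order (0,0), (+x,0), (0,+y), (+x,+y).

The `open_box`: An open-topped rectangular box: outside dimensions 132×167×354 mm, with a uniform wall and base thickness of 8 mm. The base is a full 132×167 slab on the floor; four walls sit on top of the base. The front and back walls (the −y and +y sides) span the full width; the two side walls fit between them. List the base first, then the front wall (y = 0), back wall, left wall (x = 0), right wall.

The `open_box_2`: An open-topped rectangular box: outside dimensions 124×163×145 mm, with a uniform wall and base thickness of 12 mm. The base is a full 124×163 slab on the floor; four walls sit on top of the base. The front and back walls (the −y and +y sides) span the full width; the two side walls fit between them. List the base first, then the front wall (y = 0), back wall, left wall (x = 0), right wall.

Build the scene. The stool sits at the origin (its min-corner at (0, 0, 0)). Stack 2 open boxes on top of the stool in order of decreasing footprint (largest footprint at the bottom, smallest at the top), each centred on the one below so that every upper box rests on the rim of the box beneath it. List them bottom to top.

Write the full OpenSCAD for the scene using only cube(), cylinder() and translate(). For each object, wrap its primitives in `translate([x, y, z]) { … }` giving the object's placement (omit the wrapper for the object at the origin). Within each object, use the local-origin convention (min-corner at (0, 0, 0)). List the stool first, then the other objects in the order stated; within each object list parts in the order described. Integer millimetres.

translate([0, 0, 371]) cube([360, 353, 39]);
translate([13, 13, 0]) cylinder(h = 371, r = 13);
translate([347, 13, 0]) cylinder(h = 371, r = 13);
translate([13, 340, 0]) cylinder(h = 371, r = 13);
translate([347, 340, 0]) cylinder(h = 371, r = 13);
translate([114, 93, 410]) {
  cube([132, 167, 8]);
  translate([0, 0, 8]) cube([132, 8, 346]);
  translate([0, 159, 8]) cube([132, 8, 346]);
  translate([0, 8, 8]) cube([8, 151, 346]);
  translate([124, 8, 8]) cube([8, 151, 346]);
}
translate([118, 95, 764]) {
  cube([124, 163, 12]);
  translate([0, 0, 12]) cube([124, 12, 133]);
  translate([0, 151, 12]) cube([124, 12, 133]);
  translate([0, 12, 12]) cube([12, 139, 133]);
  translate([112, 12, 12]) cube([12, 139, 133]);
}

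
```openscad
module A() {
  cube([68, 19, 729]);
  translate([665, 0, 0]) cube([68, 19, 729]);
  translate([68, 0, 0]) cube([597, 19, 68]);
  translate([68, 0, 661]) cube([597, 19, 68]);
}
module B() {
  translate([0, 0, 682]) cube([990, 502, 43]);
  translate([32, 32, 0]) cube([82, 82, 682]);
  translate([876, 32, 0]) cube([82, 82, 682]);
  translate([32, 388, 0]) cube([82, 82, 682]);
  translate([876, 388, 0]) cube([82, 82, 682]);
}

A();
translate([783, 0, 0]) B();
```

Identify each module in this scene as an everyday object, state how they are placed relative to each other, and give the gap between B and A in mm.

A is a picture frame. B is a table. The table is on the floor beside the picture frame on its +x side. The gap between the table and the picture frame is 50 mm.

The table's nearest face is 50 mm from the picture frame's +x face.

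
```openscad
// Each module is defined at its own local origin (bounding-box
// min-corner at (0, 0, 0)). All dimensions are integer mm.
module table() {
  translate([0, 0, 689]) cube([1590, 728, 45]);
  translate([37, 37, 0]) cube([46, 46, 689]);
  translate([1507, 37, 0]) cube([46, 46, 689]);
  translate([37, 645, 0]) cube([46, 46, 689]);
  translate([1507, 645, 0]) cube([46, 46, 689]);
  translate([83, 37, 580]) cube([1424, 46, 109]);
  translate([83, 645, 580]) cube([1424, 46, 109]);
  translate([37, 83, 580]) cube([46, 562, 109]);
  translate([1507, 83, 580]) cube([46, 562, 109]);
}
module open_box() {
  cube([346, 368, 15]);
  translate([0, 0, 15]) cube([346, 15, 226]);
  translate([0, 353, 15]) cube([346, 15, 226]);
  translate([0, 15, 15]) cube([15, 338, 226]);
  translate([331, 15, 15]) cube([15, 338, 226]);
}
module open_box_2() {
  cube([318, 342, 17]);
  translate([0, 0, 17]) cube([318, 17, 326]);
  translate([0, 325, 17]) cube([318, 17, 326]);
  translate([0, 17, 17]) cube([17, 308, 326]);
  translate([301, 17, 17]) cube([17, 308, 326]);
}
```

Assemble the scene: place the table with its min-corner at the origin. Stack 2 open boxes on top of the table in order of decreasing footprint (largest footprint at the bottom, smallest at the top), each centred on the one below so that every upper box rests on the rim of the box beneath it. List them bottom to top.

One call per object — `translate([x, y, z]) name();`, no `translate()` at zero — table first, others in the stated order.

table();
translate([622, 180, 734]) open_box();
translate([636, 193, 975]) open_box_2();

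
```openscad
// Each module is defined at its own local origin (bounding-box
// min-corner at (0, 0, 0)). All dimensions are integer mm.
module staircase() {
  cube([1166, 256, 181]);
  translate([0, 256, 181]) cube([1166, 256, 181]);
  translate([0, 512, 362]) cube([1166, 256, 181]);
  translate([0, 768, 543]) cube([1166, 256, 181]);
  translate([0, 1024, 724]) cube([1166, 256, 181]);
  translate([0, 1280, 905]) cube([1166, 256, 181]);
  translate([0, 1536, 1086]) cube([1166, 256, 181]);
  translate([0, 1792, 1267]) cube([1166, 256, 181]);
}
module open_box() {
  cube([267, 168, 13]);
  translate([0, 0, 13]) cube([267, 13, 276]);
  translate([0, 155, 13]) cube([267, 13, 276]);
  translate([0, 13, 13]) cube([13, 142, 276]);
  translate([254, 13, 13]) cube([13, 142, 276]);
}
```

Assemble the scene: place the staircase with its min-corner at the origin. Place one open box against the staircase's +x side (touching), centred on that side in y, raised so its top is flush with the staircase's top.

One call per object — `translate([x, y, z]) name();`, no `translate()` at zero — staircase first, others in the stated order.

staircase();
translate([1166, 940, 1159]) open_box();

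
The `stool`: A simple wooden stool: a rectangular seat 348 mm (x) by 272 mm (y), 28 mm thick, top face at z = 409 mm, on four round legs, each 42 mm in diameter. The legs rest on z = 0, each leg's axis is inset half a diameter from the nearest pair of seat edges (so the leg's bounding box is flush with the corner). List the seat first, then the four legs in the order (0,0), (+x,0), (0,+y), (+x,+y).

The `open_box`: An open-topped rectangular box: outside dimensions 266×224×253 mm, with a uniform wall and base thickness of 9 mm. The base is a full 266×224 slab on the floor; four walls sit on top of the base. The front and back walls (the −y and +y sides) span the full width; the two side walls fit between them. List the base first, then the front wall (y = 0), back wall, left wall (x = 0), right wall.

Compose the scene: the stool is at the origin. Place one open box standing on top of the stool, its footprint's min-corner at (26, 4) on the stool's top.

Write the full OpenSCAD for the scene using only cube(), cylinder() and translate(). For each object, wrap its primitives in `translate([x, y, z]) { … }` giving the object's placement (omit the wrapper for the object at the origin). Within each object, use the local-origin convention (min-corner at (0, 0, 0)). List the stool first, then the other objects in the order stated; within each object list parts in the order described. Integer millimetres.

translate([0, 0, 381]) cube([348, 272, 28]);
translate([21, 21, 0]) cylinder(h = 381, r = 21);
translate([327, 21, 0]) cylinder(h = 381, r = 21);
translate([21, 251, 0]) cylinder(h = 381, r = 21);
translate([327, 251, 0]) cylinder(h = 381, r = 21);
translate([26, 4, 409]) {
  cube([266, 224, 9]);
  translate([0, 0, 9]) cube([266, 9, 244]);
  translate([0, 215, 9]) cube([266, 9, 244]);
  translate([0, 9, 9]) cube([9, 206, 244]);
  translate([257, 9, 9]) cube([9, 206, 244]);
}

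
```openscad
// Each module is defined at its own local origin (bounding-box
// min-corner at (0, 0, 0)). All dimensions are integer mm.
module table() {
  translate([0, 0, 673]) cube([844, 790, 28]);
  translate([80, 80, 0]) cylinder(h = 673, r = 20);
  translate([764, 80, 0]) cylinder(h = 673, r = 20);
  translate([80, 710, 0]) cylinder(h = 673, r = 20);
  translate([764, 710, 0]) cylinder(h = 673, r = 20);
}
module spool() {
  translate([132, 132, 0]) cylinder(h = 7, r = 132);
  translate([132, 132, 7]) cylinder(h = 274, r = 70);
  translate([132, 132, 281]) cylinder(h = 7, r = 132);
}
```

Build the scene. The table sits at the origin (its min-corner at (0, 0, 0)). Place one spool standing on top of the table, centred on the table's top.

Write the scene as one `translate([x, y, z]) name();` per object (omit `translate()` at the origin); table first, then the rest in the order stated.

table();
translate([290, 263, 701]) spool();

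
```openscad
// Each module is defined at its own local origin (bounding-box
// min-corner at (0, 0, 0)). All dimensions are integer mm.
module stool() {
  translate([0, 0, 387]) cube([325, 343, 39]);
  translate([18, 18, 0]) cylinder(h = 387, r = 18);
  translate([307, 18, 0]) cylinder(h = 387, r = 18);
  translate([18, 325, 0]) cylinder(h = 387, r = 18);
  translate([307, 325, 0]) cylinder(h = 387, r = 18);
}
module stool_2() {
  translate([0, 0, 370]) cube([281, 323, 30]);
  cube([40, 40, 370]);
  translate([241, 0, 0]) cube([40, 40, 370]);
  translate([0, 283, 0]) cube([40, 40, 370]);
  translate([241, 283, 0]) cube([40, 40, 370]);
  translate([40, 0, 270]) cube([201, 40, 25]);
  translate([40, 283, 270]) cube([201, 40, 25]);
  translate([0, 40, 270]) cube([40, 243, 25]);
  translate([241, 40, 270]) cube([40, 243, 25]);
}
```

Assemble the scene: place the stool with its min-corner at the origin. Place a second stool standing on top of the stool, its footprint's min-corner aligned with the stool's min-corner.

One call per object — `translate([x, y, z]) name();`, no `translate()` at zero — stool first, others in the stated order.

stool();
translate([0, 0, 426]) stool_2();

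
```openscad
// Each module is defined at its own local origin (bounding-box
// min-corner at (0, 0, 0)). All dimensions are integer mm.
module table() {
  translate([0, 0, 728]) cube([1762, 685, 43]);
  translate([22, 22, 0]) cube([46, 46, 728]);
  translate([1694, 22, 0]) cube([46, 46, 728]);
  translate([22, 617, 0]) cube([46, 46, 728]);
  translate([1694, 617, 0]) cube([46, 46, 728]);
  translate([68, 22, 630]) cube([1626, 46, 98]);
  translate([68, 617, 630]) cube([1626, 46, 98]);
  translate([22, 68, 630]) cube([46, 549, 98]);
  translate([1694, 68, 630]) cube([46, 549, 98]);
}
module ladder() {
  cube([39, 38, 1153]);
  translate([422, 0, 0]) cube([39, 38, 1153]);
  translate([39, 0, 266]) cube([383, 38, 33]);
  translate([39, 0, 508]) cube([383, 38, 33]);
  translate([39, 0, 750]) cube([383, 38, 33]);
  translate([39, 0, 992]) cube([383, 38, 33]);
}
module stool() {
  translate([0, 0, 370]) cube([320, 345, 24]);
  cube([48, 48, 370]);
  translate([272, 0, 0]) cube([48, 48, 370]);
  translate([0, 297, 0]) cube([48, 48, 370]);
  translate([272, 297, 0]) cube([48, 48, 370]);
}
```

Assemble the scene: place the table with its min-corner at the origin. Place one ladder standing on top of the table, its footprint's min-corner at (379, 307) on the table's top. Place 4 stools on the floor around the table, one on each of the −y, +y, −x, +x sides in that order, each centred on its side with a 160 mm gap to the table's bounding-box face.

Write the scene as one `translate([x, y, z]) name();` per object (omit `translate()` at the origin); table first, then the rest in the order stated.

table();
translate([379, 307, 771]) ladder();
translate([721, -505, 0]) stool();
translate([721, 845, 0]) stool();
translate([-480, 170, 0]) stool();
translate([1922, 170, 0]) stool();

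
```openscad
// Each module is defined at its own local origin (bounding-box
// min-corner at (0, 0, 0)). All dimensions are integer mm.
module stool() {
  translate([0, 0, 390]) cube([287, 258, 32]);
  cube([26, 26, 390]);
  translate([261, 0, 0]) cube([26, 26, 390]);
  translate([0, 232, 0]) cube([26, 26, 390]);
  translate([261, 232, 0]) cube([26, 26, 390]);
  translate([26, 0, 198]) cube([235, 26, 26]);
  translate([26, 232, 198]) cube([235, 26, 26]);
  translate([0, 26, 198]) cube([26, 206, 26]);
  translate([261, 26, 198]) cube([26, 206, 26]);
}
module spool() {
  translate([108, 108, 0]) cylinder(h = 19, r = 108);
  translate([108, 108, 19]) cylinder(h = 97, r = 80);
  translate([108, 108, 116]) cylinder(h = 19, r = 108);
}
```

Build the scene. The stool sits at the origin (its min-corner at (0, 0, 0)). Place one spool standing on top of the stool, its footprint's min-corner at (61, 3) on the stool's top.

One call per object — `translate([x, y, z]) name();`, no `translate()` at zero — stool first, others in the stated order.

stool();
translate([61, 3, 422]) spool();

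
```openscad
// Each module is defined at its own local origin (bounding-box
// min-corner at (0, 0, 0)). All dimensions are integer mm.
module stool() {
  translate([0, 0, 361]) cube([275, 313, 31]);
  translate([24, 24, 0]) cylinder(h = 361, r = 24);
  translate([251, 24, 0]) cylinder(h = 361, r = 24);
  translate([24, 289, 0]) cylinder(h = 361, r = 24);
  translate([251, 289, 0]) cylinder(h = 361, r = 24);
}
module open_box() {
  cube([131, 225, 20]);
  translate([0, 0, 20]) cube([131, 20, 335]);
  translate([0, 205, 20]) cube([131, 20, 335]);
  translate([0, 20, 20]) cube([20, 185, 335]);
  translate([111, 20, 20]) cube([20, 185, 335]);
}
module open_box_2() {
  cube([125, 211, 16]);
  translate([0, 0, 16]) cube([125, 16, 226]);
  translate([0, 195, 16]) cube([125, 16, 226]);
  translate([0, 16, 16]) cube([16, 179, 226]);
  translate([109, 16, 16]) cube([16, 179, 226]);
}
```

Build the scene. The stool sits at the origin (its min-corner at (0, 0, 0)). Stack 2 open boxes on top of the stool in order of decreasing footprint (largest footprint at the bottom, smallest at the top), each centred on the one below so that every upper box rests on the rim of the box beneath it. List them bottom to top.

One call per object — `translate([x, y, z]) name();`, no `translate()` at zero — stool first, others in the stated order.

stool();
translate([72, 44, 392]) open_box();
translate([75, 51, 747]) open_box_2();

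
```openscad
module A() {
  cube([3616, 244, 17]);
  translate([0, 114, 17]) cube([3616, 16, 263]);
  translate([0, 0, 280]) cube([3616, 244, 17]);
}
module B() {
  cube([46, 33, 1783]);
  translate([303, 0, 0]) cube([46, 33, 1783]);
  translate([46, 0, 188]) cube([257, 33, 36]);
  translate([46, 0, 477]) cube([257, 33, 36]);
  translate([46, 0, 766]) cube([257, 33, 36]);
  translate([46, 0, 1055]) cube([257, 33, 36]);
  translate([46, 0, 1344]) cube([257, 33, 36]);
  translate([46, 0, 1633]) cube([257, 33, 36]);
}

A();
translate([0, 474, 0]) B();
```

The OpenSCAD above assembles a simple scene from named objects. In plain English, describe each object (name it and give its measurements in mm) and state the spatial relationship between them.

A is an I-beam lying along x, 3616 mm long. Overall section height 297 mm. Two flanges 244 mm wide (y) and 17 mm thick, one on the floor and one at the top; a web 16 mm thick runs between them, centred on the flange width.

B is a wooden ladder with two side rails of 46×33 mm section and 1783 mm height, set 349 mm apart overall. Between them run 6 rectangular rungs (33 mm deep, 36 mm thick), front faces flush with the rails' −y face. The bottom of the first rung is 188 mm above the floor and each subsequent rung is 289 mm higher than the one below.

The ladder is on the floor beside the I-beam on its +y side.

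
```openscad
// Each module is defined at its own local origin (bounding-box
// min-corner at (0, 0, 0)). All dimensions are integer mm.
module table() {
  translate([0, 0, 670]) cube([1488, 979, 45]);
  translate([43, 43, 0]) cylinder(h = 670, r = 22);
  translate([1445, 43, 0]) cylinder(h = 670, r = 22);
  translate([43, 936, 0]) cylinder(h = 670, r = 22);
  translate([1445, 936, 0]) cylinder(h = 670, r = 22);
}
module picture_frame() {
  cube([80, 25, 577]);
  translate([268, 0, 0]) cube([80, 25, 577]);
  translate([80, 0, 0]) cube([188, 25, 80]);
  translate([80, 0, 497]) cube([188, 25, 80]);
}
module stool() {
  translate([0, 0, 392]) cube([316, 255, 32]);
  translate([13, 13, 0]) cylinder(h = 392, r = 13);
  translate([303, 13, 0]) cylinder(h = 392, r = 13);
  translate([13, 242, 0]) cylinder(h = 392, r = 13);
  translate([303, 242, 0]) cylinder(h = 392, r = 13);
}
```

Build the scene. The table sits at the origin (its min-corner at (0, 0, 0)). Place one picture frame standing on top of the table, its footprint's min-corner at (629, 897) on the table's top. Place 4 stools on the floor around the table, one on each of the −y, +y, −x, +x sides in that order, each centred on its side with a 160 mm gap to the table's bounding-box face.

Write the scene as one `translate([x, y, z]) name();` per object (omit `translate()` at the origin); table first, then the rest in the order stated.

table();
translate([629, 897, 715]) picture_frame();
translate([586, -415, 0]) stool();
translate([586, 1139, 0]) stool();
translate([-476, 362, 0]) stool();
translate([1648, 362, 0]) stool();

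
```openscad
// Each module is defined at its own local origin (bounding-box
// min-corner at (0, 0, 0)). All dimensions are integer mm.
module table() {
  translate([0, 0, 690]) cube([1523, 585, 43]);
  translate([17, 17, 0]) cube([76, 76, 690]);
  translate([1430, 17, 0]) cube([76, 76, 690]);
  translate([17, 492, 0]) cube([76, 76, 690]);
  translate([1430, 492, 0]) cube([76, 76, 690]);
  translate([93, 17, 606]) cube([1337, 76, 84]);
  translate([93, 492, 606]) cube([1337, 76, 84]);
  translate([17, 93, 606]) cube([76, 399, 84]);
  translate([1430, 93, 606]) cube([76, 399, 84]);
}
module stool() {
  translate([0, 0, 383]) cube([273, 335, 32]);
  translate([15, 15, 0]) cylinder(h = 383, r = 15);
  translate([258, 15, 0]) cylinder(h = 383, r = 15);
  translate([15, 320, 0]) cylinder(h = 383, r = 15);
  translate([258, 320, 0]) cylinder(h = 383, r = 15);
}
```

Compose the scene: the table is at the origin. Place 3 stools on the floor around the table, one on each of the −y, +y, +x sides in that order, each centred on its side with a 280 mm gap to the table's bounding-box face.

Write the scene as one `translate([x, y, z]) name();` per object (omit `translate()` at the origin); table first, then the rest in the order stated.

table();
translate([625, -615, 0]) stool();
translate([625, 865, 0]) stool();
translate([1803, 125, 0]) stool();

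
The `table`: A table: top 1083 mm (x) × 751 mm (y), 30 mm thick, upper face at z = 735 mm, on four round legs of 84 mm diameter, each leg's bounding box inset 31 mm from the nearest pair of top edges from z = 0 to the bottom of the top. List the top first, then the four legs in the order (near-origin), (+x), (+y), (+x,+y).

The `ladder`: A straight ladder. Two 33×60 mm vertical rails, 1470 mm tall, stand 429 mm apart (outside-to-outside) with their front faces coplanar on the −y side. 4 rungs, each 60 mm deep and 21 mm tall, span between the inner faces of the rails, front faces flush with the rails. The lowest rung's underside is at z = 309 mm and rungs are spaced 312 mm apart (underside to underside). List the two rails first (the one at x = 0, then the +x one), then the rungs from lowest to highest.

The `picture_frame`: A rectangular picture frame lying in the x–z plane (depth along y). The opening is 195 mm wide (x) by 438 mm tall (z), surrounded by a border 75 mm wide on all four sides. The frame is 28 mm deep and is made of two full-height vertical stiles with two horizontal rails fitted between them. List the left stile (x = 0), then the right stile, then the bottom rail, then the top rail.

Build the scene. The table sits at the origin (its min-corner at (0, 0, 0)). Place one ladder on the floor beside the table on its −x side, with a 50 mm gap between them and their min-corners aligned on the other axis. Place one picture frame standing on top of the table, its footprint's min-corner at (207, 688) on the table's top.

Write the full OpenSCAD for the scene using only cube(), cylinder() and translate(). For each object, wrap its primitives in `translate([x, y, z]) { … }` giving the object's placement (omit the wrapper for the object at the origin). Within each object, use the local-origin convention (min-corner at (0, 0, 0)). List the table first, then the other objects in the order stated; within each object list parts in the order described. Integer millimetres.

translate([0, 0, 705]) cube([1083, 751, 30]);
translate([73, 73, 0]) cylinder(h = 705, r = 42);
translate([1010, 73, 0]) cylinder(h = 705, r = 42);
translate([73, 678, 0]) cylinder(h = 705, r = 42);
translate([1010, 678, 0]) cylinder(h = 705, r = 42);
translate([-479, 0, 0]) {
  cube([33, 60, 1470]);
  translate([396, 0, 0]) cube([33, 60, 1470]);
  translate([33, 0, 309]) cube([363, 60, 21]);
  translate([33, 0, 621]) cube([363, 60, 21]);
  translate([33, 0, 933]) cube([363, 60, 21]);
  translate([33, 0, 1245]) cube([363, 60, 21]);
}
translate([207, 688, 735]) {
  cube([75, 28, 588]);
  translate([270, 0, 0]) cube([75, 28, 588]);
  translate([75, 0, 0]) cube([195, 28, 75]);
  translate([75, 0, 513]) cube([195, 28, 75]);
}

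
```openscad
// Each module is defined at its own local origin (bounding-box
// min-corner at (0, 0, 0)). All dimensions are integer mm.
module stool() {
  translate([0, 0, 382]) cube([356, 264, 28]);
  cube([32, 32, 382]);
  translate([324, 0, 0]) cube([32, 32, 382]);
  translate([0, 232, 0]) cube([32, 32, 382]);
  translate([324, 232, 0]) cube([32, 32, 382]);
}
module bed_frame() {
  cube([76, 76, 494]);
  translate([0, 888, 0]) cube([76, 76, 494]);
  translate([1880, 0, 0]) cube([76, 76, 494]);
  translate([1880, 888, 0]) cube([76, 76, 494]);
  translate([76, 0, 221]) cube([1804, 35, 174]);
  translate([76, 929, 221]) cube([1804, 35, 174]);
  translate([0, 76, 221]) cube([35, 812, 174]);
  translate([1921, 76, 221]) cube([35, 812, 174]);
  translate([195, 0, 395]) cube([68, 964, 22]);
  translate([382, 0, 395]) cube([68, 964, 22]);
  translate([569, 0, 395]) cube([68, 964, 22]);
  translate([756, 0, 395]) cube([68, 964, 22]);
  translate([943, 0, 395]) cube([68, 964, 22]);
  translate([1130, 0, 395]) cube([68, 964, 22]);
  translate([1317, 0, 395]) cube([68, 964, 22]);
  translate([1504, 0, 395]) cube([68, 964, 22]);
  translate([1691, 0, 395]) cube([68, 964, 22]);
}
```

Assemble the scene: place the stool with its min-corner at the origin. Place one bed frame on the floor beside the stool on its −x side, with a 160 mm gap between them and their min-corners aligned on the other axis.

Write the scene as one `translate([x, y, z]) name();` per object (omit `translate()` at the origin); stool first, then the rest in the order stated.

stool();
translate([-2116, 0, 0]) bed_frame();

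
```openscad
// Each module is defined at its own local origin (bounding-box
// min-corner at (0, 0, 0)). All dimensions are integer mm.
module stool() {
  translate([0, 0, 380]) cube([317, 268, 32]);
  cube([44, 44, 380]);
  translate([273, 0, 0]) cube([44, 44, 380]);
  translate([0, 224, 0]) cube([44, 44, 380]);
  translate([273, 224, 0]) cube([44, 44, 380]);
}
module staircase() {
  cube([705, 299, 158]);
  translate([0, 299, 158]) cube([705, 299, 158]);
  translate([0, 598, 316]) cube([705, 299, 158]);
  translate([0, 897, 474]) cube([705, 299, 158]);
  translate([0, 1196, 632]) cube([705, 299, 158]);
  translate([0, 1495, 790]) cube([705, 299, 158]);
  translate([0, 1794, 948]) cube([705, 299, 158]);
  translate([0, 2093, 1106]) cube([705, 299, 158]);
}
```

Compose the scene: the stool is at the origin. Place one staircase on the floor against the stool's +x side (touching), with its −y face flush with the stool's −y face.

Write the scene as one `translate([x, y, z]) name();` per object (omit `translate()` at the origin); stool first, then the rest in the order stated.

stool();
translate([317, 0, 0]) staircase();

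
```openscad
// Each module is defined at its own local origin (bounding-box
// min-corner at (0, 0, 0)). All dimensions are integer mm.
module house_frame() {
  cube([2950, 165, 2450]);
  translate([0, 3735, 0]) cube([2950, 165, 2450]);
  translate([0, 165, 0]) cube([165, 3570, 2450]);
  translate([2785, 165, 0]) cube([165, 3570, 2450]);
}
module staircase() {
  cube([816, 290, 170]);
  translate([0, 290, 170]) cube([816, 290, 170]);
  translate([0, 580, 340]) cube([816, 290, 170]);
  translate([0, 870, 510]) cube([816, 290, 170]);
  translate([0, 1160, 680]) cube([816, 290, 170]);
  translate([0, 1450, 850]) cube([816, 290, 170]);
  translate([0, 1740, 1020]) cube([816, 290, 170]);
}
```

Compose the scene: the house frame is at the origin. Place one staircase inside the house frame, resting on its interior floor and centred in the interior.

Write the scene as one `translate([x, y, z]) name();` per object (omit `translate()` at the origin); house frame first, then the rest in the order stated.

house_frame();
translate([1067, 935, 0]) staircase();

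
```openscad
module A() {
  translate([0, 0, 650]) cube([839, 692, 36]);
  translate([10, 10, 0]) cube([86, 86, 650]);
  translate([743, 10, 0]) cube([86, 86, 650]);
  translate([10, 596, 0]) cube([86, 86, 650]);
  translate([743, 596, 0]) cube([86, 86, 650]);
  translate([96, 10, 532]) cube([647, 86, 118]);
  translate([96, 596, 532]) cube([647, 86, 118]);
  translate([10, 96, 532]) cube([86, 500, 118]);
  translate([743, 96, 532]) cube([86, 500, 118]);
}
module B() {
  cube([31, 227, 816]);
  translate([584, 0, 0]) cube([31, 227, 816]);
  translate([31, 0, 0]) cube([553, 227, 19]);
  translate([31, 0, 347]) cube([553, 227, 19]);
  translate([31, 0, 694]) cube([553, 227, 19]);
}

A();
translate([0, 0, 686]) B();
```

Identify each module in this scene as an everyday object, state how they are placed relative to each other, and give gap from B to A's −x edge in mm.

A is a table. B is a bookshelf. The bookshelf is on top of the table. The gap from the bookshelf to the table's −x edge is 0 mm.

The bookshelf's min-x is at 0; the table's min-x is 0; gap = 0 mm.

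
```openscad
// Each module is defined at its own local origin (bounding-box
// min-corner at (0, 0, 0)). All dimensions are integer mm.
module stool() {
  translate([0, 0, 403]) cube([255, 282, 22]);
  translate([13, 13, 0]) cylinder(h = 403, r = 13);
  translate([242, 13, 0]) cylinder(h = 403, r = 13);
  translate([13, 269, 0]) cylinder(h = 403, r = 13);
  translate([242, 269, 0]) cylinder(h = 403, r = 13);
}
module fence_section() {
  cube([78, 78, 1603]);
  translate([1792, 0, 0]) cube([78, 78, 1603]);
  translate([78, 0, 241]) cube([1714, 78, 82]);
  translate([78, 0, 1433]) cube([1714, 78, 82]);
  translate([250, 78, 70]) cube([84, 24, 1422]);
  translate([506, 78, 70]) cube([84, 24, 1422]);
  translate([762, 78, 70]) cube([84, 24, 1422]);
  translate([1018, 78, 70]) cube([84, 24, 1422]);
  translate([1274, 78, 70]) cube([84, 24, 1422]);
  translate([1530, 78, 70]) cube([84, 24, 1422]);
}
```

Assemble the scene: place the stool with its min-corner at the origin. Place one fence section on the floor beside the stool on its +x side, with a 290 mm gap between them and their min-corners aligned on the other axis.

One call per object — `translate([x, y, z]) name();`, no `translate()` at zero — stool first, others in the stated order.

stool();
translate([545, 0, 0]) fence_section();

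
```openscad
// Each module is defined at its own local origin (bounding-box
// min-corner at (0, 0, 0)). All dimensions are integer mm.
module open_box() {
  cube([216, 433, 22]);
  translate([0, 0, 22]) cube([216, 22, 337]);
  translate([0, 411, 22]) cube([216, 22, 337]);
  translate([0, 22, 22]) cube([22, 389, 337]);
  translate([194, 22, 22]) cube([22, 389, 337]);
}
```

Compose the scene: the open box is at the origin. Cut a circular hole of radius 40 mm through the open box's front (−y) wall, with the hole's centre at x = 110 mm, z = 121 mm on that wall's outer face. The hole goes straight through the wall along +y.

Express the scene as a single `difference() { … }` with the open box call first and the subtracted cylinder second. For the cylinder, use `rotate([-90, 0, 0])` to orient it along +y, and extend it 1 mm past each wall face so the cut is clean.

difference() {
  open_box();
  translate([110, -1, 121]) rotate([-90, 0, 0]) cylinder(h = 24, r = 40);
}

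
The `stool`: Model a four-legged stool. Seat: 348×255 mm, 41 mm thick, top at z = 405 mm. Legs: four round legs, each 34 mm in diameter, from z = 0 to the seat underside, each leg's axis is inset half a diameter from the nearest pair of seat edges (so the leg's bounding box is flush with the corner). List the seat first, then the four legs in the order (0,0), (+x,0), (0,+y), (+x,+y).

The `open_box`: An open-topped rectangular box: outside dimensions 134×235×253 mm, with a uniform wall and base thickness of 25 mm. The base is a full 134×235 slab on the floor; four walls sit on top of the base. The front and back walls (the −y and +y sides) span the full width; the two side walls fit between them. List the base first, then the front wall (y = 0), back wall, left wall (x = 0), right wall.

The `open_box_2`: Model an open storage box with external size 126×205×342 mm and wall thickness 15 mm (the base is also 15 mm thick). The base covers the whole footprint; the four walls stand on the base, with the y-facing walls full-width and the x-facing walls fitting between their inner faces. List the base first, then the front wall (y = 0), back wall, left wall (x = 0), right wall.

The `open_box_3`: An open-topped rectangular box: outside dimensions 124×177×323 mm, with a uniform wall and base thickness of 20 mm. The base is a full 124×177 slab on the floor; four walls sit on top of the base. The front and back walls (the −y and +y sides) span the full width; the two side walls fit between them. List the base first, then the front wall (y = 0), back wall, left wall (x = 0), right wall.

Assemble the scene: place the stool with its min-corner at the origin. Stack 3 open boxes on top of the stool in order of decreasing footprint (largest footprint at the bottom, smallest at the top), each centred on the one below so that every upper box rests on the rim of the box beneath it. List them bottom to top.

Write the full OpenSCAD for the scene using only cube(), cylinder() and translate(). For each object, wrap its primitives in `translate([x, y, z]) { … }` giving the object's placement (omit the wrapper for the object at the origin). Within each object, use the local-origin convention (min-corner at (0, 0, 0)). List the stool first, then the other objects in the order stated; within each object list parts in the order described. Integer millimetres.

translate([0, 0, 364]) cube([348, 255, 41]);
translate([17, 17, 0]) cylinder(h = 364, r = 17);
translate([331, 17, 0]) cylinder(h = 364, r = 17);
translate([17, 238, 0]) cylinder(h = 364, r = 17);
translate([331, 238, 0]) cylinder(h = 364, r = 17);
translate([107, 10, 405]) {
  cube([134, 235, 25]);
  translate([0, 0, 25]) cube([134, 25, 228]);
  translate([0, 210, 25]) cube([134, 25, 228]);
  translate([0, 25, 25]) cube([25, 185, 228]);
  translate([109, 25, 25]) cube([25, 185, 228]);
}
translate([111, 25, 658]) {
  cube([126, 205, 15]);
  translate([0, 0, 15]) cube([126, 15, 327]);
  translate([0, 190, 15]) cube([126, 15, 327]);
  translate([0, 15, 15]) cube([15, 175, 327]);
  translate([111, 15, 15]) cube([15, 175, 327]);
}
translate([112, 39, 1000]) {
  cube([124, 177, 20]);
  translate([0, 0, 20]) cube([124, 20, 303]);
  translate([0, 157, 20]) cube([124, 20, 303]);
  translate([0, 20, 20]) cube([20, 137, 303]);
  translate([104, 20, 20]) cube([20, 137, 303]);
}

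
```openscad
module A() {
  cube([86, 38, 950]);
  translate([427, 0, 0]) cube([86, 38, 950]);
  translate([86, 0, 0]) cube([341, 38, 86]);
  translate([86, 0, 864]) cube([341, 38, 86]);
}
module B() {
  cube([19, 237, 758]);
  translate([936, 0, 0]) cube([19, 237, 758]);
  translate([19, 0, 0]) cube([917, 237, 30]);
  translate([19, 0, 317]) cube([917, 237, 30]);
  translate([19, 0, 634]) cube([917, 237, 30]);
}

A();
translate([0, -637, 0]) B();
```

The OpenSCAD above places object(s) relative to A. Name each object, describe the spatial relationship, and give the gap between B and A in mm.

The bookshelf's nearest face is 400 mm from the picture frame's −y face.

A is a picture frame. B is a bookshelf. The bookshelf is on the floor beside the picture frame on its −y side. The gap between the bookshelf and the picture frame is 400 mm.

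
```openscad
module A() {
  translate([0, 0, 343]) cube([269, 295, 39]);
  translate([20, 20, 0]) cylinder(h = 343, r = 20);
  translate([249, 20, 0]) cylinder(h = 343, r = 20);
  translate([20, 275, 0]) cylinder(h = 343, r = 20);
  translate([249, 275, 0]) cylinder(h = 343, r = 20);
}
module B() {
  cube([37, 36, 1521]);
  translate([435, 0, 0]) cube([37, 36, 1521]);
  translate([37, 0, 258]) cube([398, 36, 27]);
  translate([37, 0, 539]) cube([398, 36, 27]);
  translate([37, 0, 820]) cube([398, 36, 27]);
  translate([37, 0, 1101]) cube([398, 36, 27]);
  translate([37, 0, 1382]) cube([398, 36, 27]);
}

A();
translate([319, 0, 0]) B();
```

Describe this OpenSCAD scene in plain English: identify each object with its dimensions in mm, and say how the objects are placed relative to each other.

A is a four-legged stool. The seat is a 269×295×39 mm slab whose top surface is at z = 382 mm; four round legs, each 40 mm in diameter, run from the floor (z = 0) to the underside of the seat, each leg's axis is inset half a diameter from the nearest pair of seat edges (so the leg's bounding box is flush with the corner).

B is a wooden ladder with two side rails of 37×36 mm section and 1521 mm height, set 472 mm apart overall. Between them run 5 rectangular rungs (36 mm deep, 27 mm thick), front faces flush with the rails' −y face. The bottom of the first rung is 258 mm above the floor and each subsequent rung is 281 mm higher than the one below.

The ladder is on the floor beside the stool on its +x side.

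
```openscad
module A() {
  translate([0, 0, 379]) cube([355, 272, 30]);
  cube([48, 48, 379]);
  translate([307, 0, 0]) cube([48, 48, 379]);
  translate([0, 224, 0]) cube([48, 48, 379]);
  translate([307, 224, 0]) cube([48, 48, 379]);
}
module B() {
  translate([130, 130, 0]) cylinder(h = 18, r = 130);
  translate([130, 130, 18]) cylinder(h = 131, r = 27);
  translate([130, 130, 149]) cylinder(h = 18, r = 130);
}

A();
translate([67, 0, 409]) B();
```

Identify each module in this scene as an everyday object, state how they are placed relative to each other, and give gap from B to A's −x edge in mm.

The spool's min-x is at 67; the stool's min-x is 0; gap = 67 mm.

A is a stool. B is a spool. The spool is on top of the stool. The gap from the spool to the stool's −x edge is 67 mm.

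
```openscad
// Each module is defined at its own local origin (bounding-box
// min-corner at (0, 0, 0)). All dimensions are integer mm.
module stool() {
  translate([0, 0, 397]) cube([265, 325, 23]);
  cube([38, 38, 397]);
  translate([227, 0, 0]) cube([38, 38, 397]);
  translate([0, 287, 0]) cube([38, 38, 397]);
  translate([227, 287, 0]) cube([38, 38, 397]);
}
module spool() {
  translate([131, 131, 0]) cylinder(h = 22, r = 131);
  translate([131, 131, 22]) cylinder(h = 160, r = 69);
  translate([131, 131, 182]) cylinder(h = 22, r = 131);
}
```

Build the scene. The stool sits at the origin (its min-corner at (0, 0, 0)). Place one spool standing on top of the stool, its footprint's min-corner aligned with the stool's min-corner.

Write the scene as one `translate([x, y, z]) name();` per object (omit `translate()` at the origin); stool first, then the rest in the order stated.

stool();
translate([0, 0, 420]) spool();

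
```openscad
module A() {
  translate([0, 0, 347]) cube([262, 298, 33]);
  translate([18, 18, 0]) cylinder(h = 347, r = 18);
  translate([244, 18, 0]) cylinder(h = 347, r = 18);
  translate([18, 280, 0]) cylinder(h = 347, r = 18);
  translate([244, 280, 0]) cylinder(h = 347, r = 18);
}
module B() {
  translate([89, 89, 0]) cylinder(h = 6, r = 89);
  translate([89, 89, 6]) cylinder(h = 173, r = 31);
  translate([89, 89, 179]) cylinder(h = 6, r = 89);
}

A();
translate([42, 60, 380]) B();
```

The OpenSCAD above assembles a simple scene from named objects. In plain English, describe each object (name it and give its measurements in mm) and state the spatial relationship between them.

A is a simple wooden stool: a rectangular seat 262 mm (x) by 298 mm (y), 33 mm thick, top face at z = 380 mm, on four round legs, each 36 mm in diameter. The legs rest on z = 0, each leg's axis is inset half a diameter from the nearest pair of seat edges (so the leg's bounding box is flush with the corner).

B is a spool: two coaxial disc flanges of radius 89 mm and thickness 6 mm, joined by a core cylinder of radius 31 mm and height 173 mm. The lower flange rests on z = 0 and the three cylinders share a vertical axis.

The spool is on top of the stool, centred.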